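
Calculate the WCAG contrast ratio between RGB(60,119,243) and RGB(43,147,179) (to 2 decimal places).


Linearize each sRGB channel c=v/255: c/12.92 if c ≤ 0.04045 else ((c+0.055)/1.055)^2.4
L = 0.2126×R_lin + 0.7152×G_lin + 0.0722×B_lin
Color 1 (60,119,243):
  R=60: 60/255≈0.2353 > 0.04045 → ((0.2353+0.055)/1.055)^2.4 ≈ 0.04519
  G=119: 119/255≈0.4667 > 0.04045 → ((0.4667+0.055)/1.055)^2.4 ≈ 0.18447
  B=243: 243/255≈0.9529 > 0.04045 → ((0.9529+0.055)/1.055)^2.4 ≈ 0.89627
  L1 = 0.2126×0.04519 + 0.7152×0.18447 + 0.0722×0.89627 ≈ 0.20625
Color 2 (43,147,179):
  R=43: 43/255≈0.1686 > 0.04045 → ((0.1686+0.055)/1.055)^2.4 ≈ 0.02416
  G=147: 147/255≈0.5765 > 0.04045 → ((0.5765+0.055)/1.055)^2.4 ≈ 0.29177
  B=179: 179/255≈0.7020 > 0.04045 → ((0.7020+0.055)/1.055)^2.4 ≈ 0.45079
  L2 = 0.2126×0.02416 + 0.7152×0.29177 + 0.0722×0.45079 ≈ 0.24636
Lighter = 0.24636, Darker = 0.20625
Ratio = (L_lighter + 0.05) / (L_darker + 0.05)
Ratio = (0.24636 + 0.05) / (0.20625 + 0.05) = 0.29636 / 0.25625 ≈ 1.1565
Ratio ≈ 1.16:1


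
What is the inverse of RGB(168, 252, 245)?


Invert: (255-R, 255-G, 255-B)
R: 255-168 = 87
G: 255-252 = 3
B: 255-245 = 10
= RGB(87, 3, 10)


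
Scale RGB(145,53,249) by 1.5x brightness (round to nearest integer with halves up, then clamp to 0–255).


Multiply each channel by 1.5, round half up, clamp to [0, 255]
R: 145×1.5 = 217.5 → round → 218
G: 53×1.5 = 79.5 → round → 80
B: 249×1.5 = 373.5 → round → 374 → clamp → 255
= RGB(218, 80, 255)


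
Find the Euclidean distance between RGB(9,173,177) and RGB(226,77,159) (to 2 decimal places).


d = √[(R₁-R₂)² + (G₁-G₂)² + (B₁-B₂)²]
d = √[(9-226)² + (173-77)² + (177-159)²]
d = √[47089 + 9216 + 324]
d = √56629
d ≈ 237.97


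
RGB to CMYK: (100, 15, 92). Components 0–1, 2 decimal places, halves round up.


R'=100/255≈0.3922, G'=15/255≈0.0588, B'=92/255≈0.3608
K = 1 - max(R',G',B') = 1 - 100/255 = 155/255 = 0.60784… → 0.61
(1-R'-K)/(1-K) simplifies to (max-R)/max with max = 100:
C = (100-100)/100 = 0/100 = 0 → 0.00
M = (100-15)/100 = 85/100 = 0.85 → 0.85
Y = (100-92)/100 = 8/100 = 0.08 → 0.08
= CMYK(0.00, 0.85, 0.08, 0.61)


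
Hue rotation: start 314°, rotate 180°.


New hue = (H + rotation) mod 360
New hue = (314 + 180) mod 360
= 494 mod 360
= 134°


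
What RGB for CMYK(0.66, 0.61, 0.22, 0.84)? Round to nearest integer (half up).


R = 255 × (1-C) × (1-K) = 255 × 0.34 × 0.16 = 13.872 → 14
G = 255 × (1-M) × (1-K) = 255 × 0.39 × 0.16 = 15.912 → 16
B = 255 × (1-Y) × (1-K) = 255 × 0.78 × 0.16 = 31.824 → 32
= RGB(14, 16, 32)


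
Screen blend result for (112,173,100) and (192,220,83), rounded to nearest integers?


Screen: C = 255 - (255-A)×(255-B)/255, rounded to nearest integer
R: 255 - (255-112)×(255-192)/255 = 255 - 9009/255 ≈ 255 - 35.329 = 219.671 → 220
G: 255 - (255-173)×(255-220)/255 = 255 - 2870/255 ≈ 255 - 11.255 = 243.745 → 244
B: 255 - (255-100)×(255-83)/255 = 255 - 26660/255 ≈ 255 - 104.549 = 150.451 → 150
= RGB(220, 244, 150)


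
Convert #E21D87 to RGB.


E2 → 226 (R)
1D → 29 (G)
87 → 135 (B)
= RGB(226, 29, 135)


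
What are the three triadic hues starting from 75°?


Triadic: equally spaced at 120° intervals
H1 = 75°
H2 = (75 + 120) mod 360 = 195°
H3 = (75 + 240) mod 360 = 315°
Triadic = 75°, 195°, 315°


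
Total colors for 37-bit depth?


Colors = 2^bits = 2^37
= 137,438,953,472 colors


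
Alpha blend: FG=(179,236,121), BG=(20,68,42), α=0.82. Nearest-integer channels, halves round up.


C = α×F + (1-α)×B, with 1-α = 0.18
R: 0.82×179 + 0.18×20 = 146.78 + 3.60 = 150.38 → 150
G: 0.82×236 + 0.18×68 = 193.52 + 12.24 = 205.76 → 206
B: 0.82×121 + 0.18×42 = 99.22 + 7.56 = 106.78 → 107
= RGB(150, 206, 107)


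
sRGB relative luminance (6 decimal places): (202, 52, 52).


Linearize each channel (sRGB transfer function): c = v/255; c_lin = c/12.92 if c ≤ 0.04045, else ((c+0.055)/1.055)^2.4
  R: 202/255 ≈ 0.792157 > 0.04045 → ((0.792157+0.055)/1.055)^2.4 ≈ 0.590619
  G: 52/255 ≈ 0.203922 > 0.04045 → ((0.203922+0.055)/1.055)^2.4 ≈ 0.034340
  B: 52/255 ≈ 0.203922 > 0.04045 → ((0.203922+0.055)/1.055)^2.4 ≈ 0.034340
R_lin = 0.590619, G_lin = 0.034340, B_lin = 0.034340
L = 0.2126×R + 0.7152×G + 0.0722×B
L = 0.2126×0.590619 + 0.7152×0.034340 + 0.0722×0.034340
L ≈ 0.152605


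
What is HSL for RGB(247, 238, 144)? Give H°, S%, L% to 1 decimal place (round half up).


Normalize: R'=247/255≈0.9686, G'=238/255≈0.9333, B'=144/255≈0.5647
Max=247/255, Min=144/255, Δ=Max-Min=103/255
L = (Max+Min)/2 = (247+144)/510 = 391/510 = 0.76666… → L = 76.7%
L > 0.5 → S = Δ/(2-Max-Min) = 103/(510-247-144) = 103/119 = 0.86554… → S = 86.6%
(the 1/255 factors cancel in S and H, so raw channel differences can be used)
Max is R' → H = 60 × (((G-B)/Δ) mod 6) = 60 × (((238-144)/103) mod 6)
  94/103 = 0.9126…
  H = 60 × 0.9126… = 54.757…° → H = 54.8°
= HSL(54.8°, 86.6%, 76.7%)


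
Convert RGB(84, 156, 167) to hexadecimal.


R = 84 → 54 (hex)
G = 156 → 9C (hex)
B = 167 → A7 (hex)
Hex = #549CA7


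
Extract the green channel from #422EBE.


Color: #422EBE
R = 42 = 66
G = 2E = 46
B = BE = 190
Green = 46


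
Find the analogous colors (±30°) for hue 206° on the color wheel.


Base hue: 206°
Left analog: (206 - 30) mod 360 = 176°
Right analog: (206 + 30) mod 360 = 236°
Analogous hues = 176° and 236°


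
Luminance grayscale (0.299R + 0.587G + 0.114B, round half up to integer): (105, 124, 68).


Gray = 0.299×R + 0.587×G + 0.114×B
Gray = 0.299×105 + 0.587×124 + 0.114×68
Gray = 31.395 + 72.788 + 7.752
Gray = 111.935 → round half up → 112
Gray = 112


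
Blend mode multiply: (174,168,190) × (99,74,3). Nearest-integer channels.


Multiply: C = A×B/255, rounded to nearest integer
R: 174×99/255 = 17226/255 ≈ 67.553 → 68
G: 168×74/255 = 12432/255 ≈ 48.753 → 49
B: 190×3/255 = 570/255 ≈ 2.235 → 2
= RGB(68, 49, 2)


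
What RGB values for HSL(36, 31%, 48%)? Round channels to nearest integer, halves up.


H=36°, S=0.31, L=0.48
C = (1-|2L-1|)×S = (1-|-0.04|)×0.31 = 0.2976
H' = H/60 = 36/60 ≈ 0.6000; X = C×(1-|H' mod 2 - 1|) = 0.17856
m = L - C/2 = 0.48 - 0.1488 = 0.3312
Sector ⌊H'⌋ = 0 → (R',G',B') = (0.2976, 0.17856, 0.0)
RGB = ((R'+m)×255, (G'+m)×255, (B'+m)×255) = (160.344, 129.9888, 84.456)
Round half up → RGB(160, 130, 84)


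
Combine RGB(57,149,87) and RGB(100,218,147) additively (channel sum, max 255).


Additive: each channel = min(255, C₁+C₂)
R: 57+100 = 157 → 157
G: 149+218 = 367 → 255
B: 87+147 = 234 → 234
= RGB(157, 255, 234)


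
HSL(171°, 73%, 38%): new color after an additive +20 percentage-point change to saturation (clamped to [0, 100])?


Original S = 73%
Adjustment = +20 percentage points
New S = 73 + (20) = 93
Clamp to [0, 100] → 93
= HSL(171°, 93%, 38%)


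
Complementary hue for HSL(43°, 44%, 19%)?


Complement = opposite side of color wheel = hue + 180°
H' = (43 + 180) mod 360 = 223°
S and L unchanged.
= HSL(223°, 44%, 19%)


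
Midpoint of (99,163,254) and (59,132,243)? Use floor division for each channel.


Midpoint: each channel = ⌊(C₁+C₂)/2⌋
R: ⌊(99+59)/2⌋ = 79
G: ⌊(163+132)/2⌋ = 147
B: ⌊(254+243)/2⌋ = 248
= RGB(79, 147, 248)


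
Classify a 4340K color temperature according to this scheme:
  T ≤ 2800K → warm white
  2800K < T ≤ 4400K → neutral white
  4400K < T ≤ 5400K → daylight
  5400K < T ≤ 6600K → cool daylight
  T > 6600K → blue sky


Temperature: 4340K
2800K < 4340K ≤ 4400K → neutral white
Classification: neutral white


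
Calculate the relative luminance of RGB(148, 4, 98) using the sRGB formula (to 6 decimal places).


Linearize each channel (sRGB transfer function): c = v/255; c_lin = c/12.92 if c ≤ 0.04045, else ((c+0.055)/1.055)^2.4
  R: 148/255 ≈ 0.580392 > 0.04045 → ((0.580392+0.055)/1.055)^2.4 ≈ 0.296138
  G: 4/255 ≈ 0.015686 ≤ 0.04045 → 0.015686/12.92 ≈ 0.001214
  B: 98/255 ≈ 0.384314 > 0.04045 → ((0.384314+0.055)/1.055)^2.4 ≈ 0.122139
R_lin = 0.296138, G_lin = 0.001214, B_lin = 0.122139
L = 0.2126×R + 0.7152×G + 0.0722×B
L = 0.2126×0.296138 + 0.7152×0.001214 + 0.0722×0.122139
L ≈ 0.072646


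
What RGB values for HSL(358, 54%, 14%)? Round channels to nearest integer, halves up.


H=358°, S=0.54, L=0.14
C = (1-|2L-1|)×S = (1-|-0.72|)×0.54 = 0.1512
H' = H/60 = 358/60 ≈ 5.9667; X = C×(1-|H' mod 2 - 1|) = 0.00504
m = L - C/2 = 0.14 - 0.0756 = 0.0644
Sector ⌊H'⌋ = 5 → (R',G',B') = (0.1512, 0.0, 0.00504)
RGB = ((R'+m)×255, (G'+m)×255, (B'+m)×255) = (54.978, 16.422, 17.7072)
Round half up → RGB(55, 16, 18)


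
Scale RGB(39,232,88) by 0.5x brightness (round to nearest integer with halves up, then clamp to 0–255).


Multiply each channel by 0.5, round half up, clamp to [0, 255]
R: 39×0.5 = 19.5 → round → 20
G: 232×0.5 = 116
B: 88×0.5 = 44
= RGB(20, 116, 44)


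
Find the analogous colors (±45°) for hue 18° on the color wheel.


Base hue: 18°
Left analog: (18 - 45) mod 360 = 333°
Right analog: (18 + 45) mod 360 = 63°
Analogous hues = 333° and 63°


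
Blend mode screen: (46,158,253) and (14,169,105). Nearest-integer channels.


Screen: C = 255 - (255-A)×(255-B)/255, rounded to nearest integer
R: 255 - (255-46)×(255-14)/255 = 255 - 50369/255 ≈ 255 - 197.525 = 57.475 → 57
G: 255 - (255-158)×(255-169)/255 = 255 - 8342/255 ≈ 255 - 32.714 = 222.286 → 222
B: 255 - (255-253)×(255-105)/255 = 255 - 300/255 ≈ 255 - 1.176 = 253.824 → 254
= RGB(57, 222, 254)


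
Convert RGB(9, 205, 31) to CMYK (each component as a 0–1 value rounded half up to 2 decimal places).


R'=9/255≈0.0353, G'=205/255≈0.8039, B'=31/255≈0.1216
K = 1 - max(R',G',B') = 1 - 205/255 = 50/255 = 0.19607… → 0.20
(1-R'-K)/(1-K) simplifies to (max-R)/max with max = 205:
C = (205-9)/205 = 196/205 = 0.95609… → 0.96
M = (205-205)/205 = 0/205 = 0 → 0.00
Y = (205-31)/205 = 174/205 = 0.84878… → 0.85
= CMYK(0.96, 0.00, 0.85, 0.20)


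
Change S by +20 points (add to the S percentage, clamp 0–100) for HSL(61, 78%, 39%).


Original S = 78%
Adjustment = +20 percentage points
New S = 78 + (20) = 98
Clamp to [0, 100] → 98
= HSL(61°, 98%, 39%)


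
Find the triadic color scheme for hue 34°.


Triadic: equally spaced at 120° intervals
H1 = 34°
H2 = (34 + 120) mod 360 = 154°
H3 = (34 + 240) mod 360 = 274°
Triadic = 34°, 154°, 274°


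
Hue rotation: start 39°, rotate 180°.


New hue = (H + rotation) mod 360
New hue = (39 + 180) mod 360
= 219 mod 360
= 219°


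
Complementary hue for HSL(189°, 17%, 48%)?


Complement = opposite side of color wheel = hue + 180°
H' = (189 + 180) mod 360 = 9°
S and L unchanged.
= HSL(9°, 17%, 48%)


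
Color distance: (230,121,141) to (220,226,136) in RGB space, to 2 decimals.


d = √[(R₁-R₂)² + (G₁-G₂)² + (B₁-B₂)²]
d = √[(230-220)² + (121-226)² + (141-136)²]
d = √[100 + 11025 + 25]
d = √11150
d ≈ 105.59


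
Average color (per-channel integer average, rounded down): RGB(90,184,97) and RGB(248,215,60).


Midpoint: each channel = ⌊(C₁+C₂)/2⌋
R: ⌊(90+248)/2⌋ = 169
G: ⌊(184+215)/2⌋ = 199
B: ⌊(97+60)/2⌋ = 78
= RGB(169, 199, 78)


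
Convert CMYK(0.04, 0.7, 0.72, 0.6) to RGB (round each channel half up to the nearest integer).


R = 255 × (1-C) × (1-K) = 255 × 0.96 × 0.40 = 97.92 → 98
G = 255 × (1-M) × (1-K) = 255 × 0.30 × 0.40 = 30.6 → 31
B = 255 × (1-Y) × (1-K) = 255 × 0.28 × 0.40 = 28.56 → 29
= RGB(98, 31, 29)


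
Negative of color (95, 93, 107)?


Invert: (255-R, 255-G, 255-B)
R: 255-95 = 160
G: 255-93 = 162
B: 255-107 = 148
= RGB(160, 162, 148)


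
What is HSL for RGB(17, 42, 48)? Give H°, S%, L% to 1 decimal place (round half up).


Normalize: R'=17/255≈0.0667, G'=42/255≈0.1647, B'=48/255≈0.1882
Max=48/255, Min=17/255, Δ=Max-Min=31/255
L = (Max+Min)/2 = (48+17)/510 = 65/510 = 0.12745… → L = 12.7%
L ≤ 0.5 → S = Δ/(Max+Min) = 31/(48+17) = 31/65 = 0.47692… → S = 47.7%
(the 1/255 factors cancel in S and H, so raw channel differences can be used)
Max is B' → H = 60 × ((R-G)/Δ + 4) = 60 × ((17-42)/31 + 4)
  -25/31 + 4 = -0.8064… + 4 = 3.1935…
  H = 60 × 3.1935… = 191.612…° → H = 191.6°
= HSL(191.6°, 47.7%, 12.7%)


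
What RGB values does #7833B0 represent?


78 → 120 (R)
33 → 51 (G)
B0 → 176 (B)
= RGB(120, 51, 176)


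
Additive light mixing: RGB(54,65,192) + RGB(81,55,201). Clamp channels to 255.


Additive: each channel = min(255, C₁+C₂)
R: 54+81 = 135 → 135
G: 65+55 = 120 → 120
B: 192+201 = 393 → 255
= RGB(135, 120, 255)


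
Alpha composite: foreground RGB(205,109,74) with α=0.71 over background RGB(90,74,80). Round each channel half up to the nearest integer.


C = α×F + (1-α)×B, with 1-α = 0.29
R: 0.71×205 + 0.29×90 = 145.55 + 26.10 = 171.65 → 172
G: 0.71×109 + 0.29×74 = 77.39 + 21.46 = 98.85 → 99
B: 0.71×74 + 0.29×80 = 52.54 + 23.20 = 75.74 → 76
= RGB(172, 99, 76)


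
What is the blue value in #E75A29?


Color: #E75A29
R = E7 = 231
G = 5A = 90
B = 29 = 41
Blue = 41


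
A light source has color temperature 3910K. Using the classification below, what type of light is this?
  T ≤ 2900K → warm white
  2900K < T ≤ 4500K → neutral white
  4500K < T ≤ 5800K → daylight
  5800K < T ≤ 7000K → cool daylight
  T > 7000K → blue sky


Temperature: 3910K
2900K < 3910K ≤ 4500K → neutral white
Classification: neutral white


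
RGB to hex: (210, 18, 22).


R = 210 → D2 (hex)
G = 18 → 12 (hex)
B = 22 → 16 (hex)
Hex = #D21216


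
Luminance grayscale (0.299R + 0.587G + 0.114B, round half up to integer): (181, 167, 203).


Gray = 0.299×R + 0.587×G + 0.114×B
Gray = 0.299×181 + 0.587×167 + 0.114×203
Gray = 54.119 + 98.029 + 23.142
Gray = 175.290 → round half up → 175
Gray = 175


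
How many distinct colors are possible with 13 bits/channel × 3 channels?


Total bits = 13 bits/channel × 3 channels = 39 bits
Distinct colors = 2^39
= 549,755,813,888 colors


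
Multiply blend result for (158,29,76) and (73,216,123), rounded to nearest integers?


Multiply: C = A×B/255, rounded to nearest integer
R: 158×73/255 = 11534/255 ≈ 45.231 → 45
G: 29×216/255 = 6264/255 ≈ 24.565 → 25
B: 76×123/255 = 9348/255 ≈ 36.659 → 37
= RGB(45, 25, 37)


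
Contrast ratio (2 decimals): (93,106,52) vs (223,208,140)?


Linearize each sRGB channel c=v/255: c/12.92 if c ≤ 0.04045 else ((c+0.055)/1.055)^2.4
L = 0.2126×R_lin + 0.7152×G_lin + 0.0722×B_lin
Color 1 (93,106,52):
  R=93: 93/255≈0.3647 > 0.04045 → ((0.3647+0.055)/1.055)^2.4 ≈ 0.10946
  G=106: 106/255≈0.4157 > 0.04045 → ((0.4157+0.055)/1.055)^2.4 ≈ 0.14413
  B=52: 52/255≈0.2039 > 0.04045 → ((0.2039+0.055)/1.055)^2.4 ≈ 0.03434
  L1 = 0.2126×0.10946 + 0.7152×0.14413 + 0.0722×0.03434 ≈ 0.12883
Color 2 (223,208,140):
  R=223: 223/255≈0.8745 > 0.04045 → ((0.8745+0.055)/1.055)^2.4 ≈ 0.73791
  G=208: 208/255≈0.8157 > 0.04045 → ((0.8157+0.055)/1.055)^2.4 ≈ 0.63076
  B=140: 140/255≈0.5490 > 0.04045 → ((0.5490+0.055)/1.055)^2.4 ≈ 0.26225
  L2 = 0.2126×0.73791 + 0.7152×0.63076 + 0.0722×0.26225 ≈ 0.62693
Lighter = 0.62693, Darker = 0.12883
Ratio = (L_lighter + 0.05) / (L_darker + 0.05)
Ratio = (0.62693 + 0.05) / (0.12883 + 0.05) = 0.67693 / 0.17883 ≈ 3.7853
Ratio ≈ 3.79:1


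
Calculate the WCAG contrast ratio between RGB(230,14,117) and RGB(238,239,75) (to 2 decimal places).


Linearize each sRGB channel c=v/255: c/12.92 if c ≤ 0.04045 else ((c+0.055)/1.055)^2.4
L = 0.2126×R_lin + 0.7152×G_lin + 0.0722×B_lin
Color 1 (230,14,117):
  R=230: 230/255≈0.9020 > 0.04045 → ((0.9020+0.055)/1.055)^2.4 ≈ 0.79130
  G=14: 14/255≈0.0549 > 0.04045 → ((0.0549+0.055)/1.055)^2.4 ≈ 0.00439
  B=117: 117/255≈0.4588 > 0.04045 → ((0.4588+0.055)/1.055)^2.4 ≈ 0.17789
  L1 = 0.2126×0.79130 + 0.7152×0.00439 + 0.0722×0.17789 ≈ 0.18421
Color 2 (238,239,75):
  R=238: 238/255≈0.9333 > 0.04045 → ((0.9333+0.055)/1.055)^2.4 ≈ 0.85499
  G=239: 239/255≈0.9373 > 0.04045 → ((0.9373+0.055)/1.055)^2.4 ≈ 0.86316
  B=75: 75/255≈0.2941 > 0.04045 → ((0.2941+0.055)/1.055)^2.4 ≈ 0.07036
  L2 = 0.2126×0.85499 + 0.7152×0.86316 + 0.0722×0.07036 ≈ 0.80418
Lighter = 0.80418, Darker = 0.18421
Ratio = (L_lighter + 0.05) / (L_darker + 0.05)
Ratio = (0.80418 + 0.05) / (0.18421 + 0.05) = 0.85418 / 0.23421 ≈ 3.6470
Ratio ≈ 3.65:1


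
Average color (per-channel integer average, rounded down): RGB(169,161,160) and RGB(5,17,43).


Midpoint: each channel = ⌊(C₁+C₂)/2⌋
R: ⌊(169+5)/2⌋ = 87
G: ⌊(161+17)/2⌋ = 89
B: ⌊(160+43)/2⌋ = 101
= RGB(87, 89, 101)


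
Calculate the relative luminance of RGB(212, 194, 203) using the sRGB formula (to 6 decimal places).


Linearize each channel (sRGB transfer function): c = v/255; c_lin = c/12.92 if c ≤ 0.04045, else ((c+0.055)/1.055)^2.4
  R: 212/255 ≈ 0.831373 > 0.04045 → ((0.831373+0.055)/1.055)^2.4 ≈ 0.658375
  G: 194/255 ≈ 0.760784 > 0.04045 → ((0.760784+0.055)/1.055)^2.4 ≈ 0.539479
  B: 203/255 ≈ 0.796078 > 0.04045 → ((0.796078+0.055)/1.055)^2.4 ≈ 0.597202
R_lin = 0.658375, G_lin = 0.539479, B_lin = 0.597202
L = 0.2126×R + 0.7152×G + 0.0722×B
L = 0.2126×0.658375 + 0.7152×0.539479 + 0.0722×0.597202
L ≈ 0.568924


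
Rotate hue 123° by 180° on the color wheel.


New hue = (H + rotation) mod 360
New hue = (123 + 180) mod 360
= 303 mod 360
= 303°


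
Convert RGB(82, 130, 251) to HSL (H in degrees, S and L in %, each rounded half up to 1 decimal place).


Normalize: R'=82/255≈0.3216, G'=130/255≈0.5098, B'=251/255≈0.9843
Max=251/255, Min=82/255, Δ=Max-Min=169/255
L = (Max+Min)/2 = (251+82)/510 = 333/510 = 0.65294… → L = 65.3%
L > 0.5 → S = Δ/(2-Max-Min) = 169/(510-251-82) = 169/177 = 0.95480… → S = 95.5%
(the 1/255 factors cancel in S and H, so raw channel differences can be used)
Max is B' → H = 60 × ((R-G)/Δ + 4) = 60 × ((82-130)/169 + 4)
  -48/169 + 4 = -0.2840… + 4 = 3.7159…
  H = 60 × 3.7159… = 222.958…° → H = 223.0°
= HSL(223.0°, 95.5%, 65.3%)


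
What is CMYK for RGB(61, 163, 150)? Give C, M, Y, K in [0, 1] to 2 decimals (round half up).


R'=61/255≈0.2392, G'=163/255≈0.6392, B'=150/255≈0.5882
K = 1 - max(R',G',B') = 1 - 163/255 = 92/255 = 0.36078… → 0.36
(1-R'-K)/(1-K) simplifies to (max-R)/max with max = 163:
C = (163-61)/163 = 102/163 = 0.62576… → 0.63
M = (163-163)/163 = 0/163 = 0 → 0.00
Y = (163-150)/163 = 13/163 = 0.07975… → 0.08
= CMYK(0.63, 0.00, 0.08, 0.36)


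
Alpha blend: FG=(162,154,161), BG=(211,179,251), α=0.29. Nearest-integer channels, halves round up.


C = α×F + (1-α)×B, with 1-α = 0.71
R: 0.29×162 + 0.71×211 = 46.98 + 149.81 = 196.79 → 197
G: 0.29×154 + 0.71×179 = 44.66 + 127.09 = 171.75 → 172
B: 0.29×161 + 0.71×251 = 46.69 + 178.21 = 224.90 → 225
= RGB(197, 172, 225)


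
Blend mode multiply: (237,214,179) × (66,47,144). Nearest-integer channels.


Multiply: C = A×B/255, rounded to nearest integer
R: 237×66/255 = 15642/255 ≈ 61.341 → 61
G: 214×47/255 = 10058/255 ≈ 39.443 → 39
B: 179×144/255 = 25776/255 ≈ 101.082 → 101
= RGB(61, 39, 101)


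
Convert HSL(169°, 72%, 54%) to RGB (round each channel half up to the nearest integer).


H=169°, S=0.72, L=0.54
C = (1-|2L-1|)×S = (1-|0.08|)×0.72 = 0.6624
H' = H/60 = 169/60 ≈ 2.8167; X = C×(1-|H' mod 2 - 1|) = 0.54096
m = L - C/2 = 0.54 - 0.3312 = 0.2088
Sector ⌊H'⌋ = 2 → (R',G',B') = (0.0, 0.6624, 0.54096)
RGB = ((R'+m)×255, (G'+m)×255, (B'+m)×255) = (53.244, 222.156, 191.1888)
Round half up → RGB(53, 222, 191)


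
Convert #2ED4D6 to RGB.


2E → 46 (R)
D4 → 212 (G)
D6 → 214 (B)
= RGB(46, 212, 214)


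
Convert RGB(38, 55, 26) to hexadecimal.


R = 38 → 26 (hex)
G = 55 → 37 (hex)
B = 26 → 1A (hex)
Hex = #26371A


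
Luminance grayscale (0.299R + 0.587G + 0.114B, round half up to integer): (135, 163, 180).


Gray = 0.299×R + 0.587×G + 0.114×B
Gray = 0.299×135 + 0.587×163 + 0.114×180
Gray = 40.365 + 95.681 + 20.520
Gray = 156.566 → round half up → 157
Gray = 157


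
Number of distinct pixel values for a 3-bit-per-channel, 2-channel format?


Total bits = 3 bits/channel × 2 channels = 6 bits
Distinct pixel values = 2^6
= 64 pixel values


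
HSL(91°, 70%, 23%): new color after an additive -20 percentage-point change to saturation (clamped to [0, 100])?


Original S = 70%
Adjustment = -20 percentage points
New S = 70 + (-20) = 50
Clamp to [0, 100] → 50
= HSL(91°, 50%, 23%)


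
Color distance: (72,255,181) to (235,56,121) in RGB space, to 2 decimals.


d = √[(R₁-R₂)² + (G₁-G₂)² + (B₁-B₂)²]
d = √[(72-235)² + (255-56)² + (181-121)²]
d = √[26569 + 39601 + 3600]
d = √69770
d ≈ 264.14


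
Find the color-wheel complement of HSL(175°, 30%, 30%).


Complement = opposite side of color wheel = hue + 180°
H' = (175 + 180) mod 360 = 355°
S and L unchanged.
= HSL(355°, 30%, 30%)


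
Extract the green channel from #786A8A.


Color: #786A8A
R = 78 = 120
G = 6A = 106
B = 8A = 138
Green = 106


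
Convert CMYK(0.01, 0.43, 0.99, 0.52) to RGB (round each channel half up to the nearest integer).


R = 255 × (1-C) × (1-K) = 255 × 0.99 × 0.48 = 121.176 → 121
G = 255 × (1-M) × (1-K) = 255 × 0.57 × 0.48 = 69.768 → 70
B = 255 × (1-Y) × (1-K) = 255 × 0.01 × 0.48 = 1.224 → 1
= RGB(121, 70, 1)


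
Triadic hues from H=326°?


Triadic: equally spaced at 120° intervals
H1 = 326°
H2 = (326 + 120) mod 360 = 86°
H3 = (326 + 240) mod 360 = 206°
Triadic = 326°, 86°, 206°


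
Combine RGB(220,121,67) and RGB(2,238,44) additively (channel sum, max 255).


Additive: each channel = min(255, C₁+C₂)
R: 220+2 = 222 → 222
G: 121+238 = 359 → 255
B: 67+44 = 111 → 111
= RGB(222, 255, 111)


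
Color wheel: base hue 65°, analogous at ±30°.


Base hue: 65°
Left analog: (65 - 30) mod 360 = 35°
Right analog: (65 + 30) mod 360 = 95°
Analogous hues = 35° and 95°


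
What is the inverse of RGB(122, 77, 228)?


Invert: (255-R, 255-G, 255-B)
R: 255-122 = 133
G: 255-77 = 178
B: 255-228 = 27
= RGB(133, 178, 27)


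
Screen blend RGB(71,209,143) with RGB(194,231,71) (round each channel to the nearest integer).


Screen: C = 255 - (255-A)×(255-B)/255, rounded to nearest integer
R: 255 - (255-71)×(255-194)/255 = 255 - 11224/255 ≈ 255 - 44.016 = 210.984 → 211
G: 255 - (255-209)×(255-231)/255 = 255 - 1104/255 ≈ 255 - 4.329 = 250.671 → 251
B: 255 - (255-143)×(255-71)/255 = 255 - 20608/255 ≈ 255 - 80.816 = 174.184 → 174
= RGB(211, 251, 174)


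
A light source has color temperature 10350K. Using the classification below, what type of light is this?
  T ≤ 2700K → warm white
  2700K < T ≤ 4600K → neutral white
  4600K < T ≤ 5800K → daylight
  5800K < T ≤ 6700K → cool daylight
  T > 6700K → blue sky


Temperature: 10350K
10350K > 6700K → blue sky
Classification: blue sky


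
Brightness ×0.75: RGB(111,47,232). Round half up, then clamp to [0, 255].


Multiply each channel by 0.75, round half up, clamp to [0, 255]
R: 111×0.75 = 83.25 → round → 83
G: 47×0.75 = 35.25 → round → 35
B: 232×0.75 = 174
= RGB(83, 35, 174)


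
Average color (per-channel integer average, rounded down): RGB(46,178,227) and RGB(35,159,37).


Midpoint: each channel = ⌊(C₁+C₂)/2⌋
R: ⌊(46+35)/2⌋ = 40
G: ⌊(178+159)/2⌋ = 168
B: ⌊(227+37)/2⌋ = 132
= RGB(40, 168, 132)


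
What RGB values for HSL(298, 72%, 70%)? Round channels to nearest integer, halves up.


H=298°, S=0.72, L=0.70
C = (1-|2L-1|)×S = (1-|0.40|)×0.72 = 0.432
H' = H/60 = 298/60 ≈ 4.9667; X = C×(1-|H' mod 2 - 1|) = 0.4176
m = L - C/2 = 0.70 - 0.216 = 0.484
Sector ⌊H'⌋ = 4 → (R',G',B') = (0.4176, 0.0, 0.432)
RGB = ((R'+m)×255, (G'+m)×255, (B'+m)×255) = (229.908, 123.42, 233.58)
Round half up → RGB(230, 123, 234)


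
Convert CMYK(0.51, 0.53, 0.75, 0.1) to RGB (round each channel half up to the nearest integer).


R = 255 × (1-C) × (1-K) = 255 × 0.49 × 0.90 = 112.455 → 112
G = 255 × (1-M) × (1-K) = 255 × 0.47 × 0.90 = 107.865 → 108
B = 255 × (1-Y) × (1-K) = 255 × 0.25 × 0.90 = 57.375 → 57
= RGB(112, 108, 57)


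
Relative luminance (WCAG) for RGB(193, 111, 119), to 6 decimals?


Linearize each channel (sRGB transfer function): c = v/255; c_lin = c/12.92 if c ≤ 0.04045, else ((c+0.055)/1.055)^2.4
  R: 193/255 ≈ 0.756863 > 0.04045 → ((0.756863+0.055)/1.055)^2.4 ≈ 0.533276
  G: 111/255 ≈ 0.435294 > 0.04045 → ((0.435294+0.055)/1.055)^2.4 ≈ 0.158961
  B: 119/255 ≈ 0.466667 > 0.04045 → ((0.466667+0.055)/1.055)^2.4 ≈ 0.184475
R_lin = 0.533276, G_lin = 0.158961, B_lin = 0.184475
L = 0.2126×R + 0.7152×G + 0.0722×B
L = 0.2126×0.533276 + 0.7152×0.158961 + 0.0722×0.184475
L ≈ 0.240382


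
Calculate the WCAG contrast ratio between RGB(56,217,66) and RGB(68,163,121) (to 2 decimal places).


Linearize each sRGB channel c=v/255: c/12.92 if c ≤ 0.04045 else ((c+0.055)/1.055)^2.4
L = 0.2126×R_lin + 0.7152×G_lin + 0.0722×B_lin
Color 1 (56,217,66):
  R=56: 56/255≈0.2196 > 0.04045 → ((0.2196+0.055)/1.055)^2.4 ≈ 0.03955
  G=217: 217/255≈0.8510 > 0.04045 → ((0.8510+0.055)/1.055)^2.4 ≈ 0.69387
  B=66: 66/255≈0.2588 > 0.04045 → ((0.2588+0.055)/1.055)^2.4 ≈ 0.05448
  L1 = 0.2126×0.03955 + 0.7152×0.69387 + 0.0722×0.05448 ≈ 0.50860
Color 2 (68,163,121):
  R=68: 68/255≈0.2667 > 0.04045 → ((0.2667+0.055)/1.055)^2.4 ≈ 0.05781
  G=163: 163/255≈0.6392 > 0.04045 → ((0.6392+0.055)/1.055)^2.4 ≈ 0.36625
  B=121: 121/255≈0.4745 > 0.04045 → ((0.4745+0.055)/1.055)^2.4 ≈ 0.19120
  L2 = 0.2126×0.05781 + 0.7152×0.36625 + 0.0722×0.19120 ≈ 0.28804
Lighter = 0.50860, Darker = 0.28804
Ratio = (L_lighter + 0.05) / (L_darker + 0.05)
Ratio = (0.50860 + 0.05) / (0.28804 + 0.05) = 0.55860 / 0.33804 ≈ 1.6525
Ratio ≈ 1.65:1


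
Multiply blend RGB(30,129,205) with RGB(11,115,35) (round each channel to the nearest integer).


Multiply: C = A×B/255, rounded to nearest integer
R: 30×11/255 = 330/255 ≈ 1.294 → 1
G: 129×115/255 = 14835/255 ≈ 58.176 → 58
B: 205×35/255 = 7175/255 ≈ 28.137 → 28
= RGB(1, 58, 28)


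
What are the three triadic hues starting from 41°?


Triadic: equally spaced at 120° intervals
H1 = 41°
H2 = (41 + 120) mod 360 = 161°
H3 = (41 + 240) mod 360 = 281°
Triadic = 41°, 161°, 281°


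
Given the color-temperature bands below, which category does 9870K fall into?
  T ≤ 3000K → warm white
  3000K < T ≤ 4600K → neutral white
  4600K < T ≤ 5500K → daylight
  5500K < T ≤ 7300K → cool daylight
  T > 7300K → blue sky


Temperature: 9870K
9870K > 7300K → blue sky
Classification: blue sky


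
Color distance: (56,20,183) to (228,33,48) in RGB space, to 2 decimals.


d = √[(R₁-R₂)² + (G₁-G₂)² + (B₁-B₂)²]
d = √[(56-228)² + (20-33)² + (183-48)²]
d = √[29584 + 169 + 18225]
d = √47978
d ≈ 219.04


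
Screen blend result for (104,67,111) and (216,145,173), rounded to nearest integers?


Screen: C = 255 - (255-A)×(255-B)/255, rounded to nearest integer
R: 255 - (255-104)×(255-216)/255 = 255 - 5889/255 ≈ 255 - 23.094 = 231.906 → 232
G: 255 - (255-67)×(255-145)/255 = 255 - 20680/255 ≈ 255 - 81.098 = 173.902 → 174
B: 255 - (255-111)×(255-173)/255 = 255 - 11808/255 ≈ 255 - 46.306 = 208.694 → 209
= RGB(232, 174, 209)


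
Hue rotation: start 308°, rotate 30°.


New hue = (H + rotation) mod 360
New hue = (308 + 30) mod 360
= 338 mod 360
= 338°


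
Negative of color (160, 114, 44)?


Invert: (255-R, 255-G, 255-B)
R: 255-160 = 95
G: 255-114 = 141
B: 255-44 = 211
= RGB(95, 141, 211)


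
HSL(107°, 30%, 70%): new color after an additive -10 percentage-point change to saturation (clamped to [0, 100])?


Original S = 30%
Adjustment = -10 percentage points
New S = 30 + (-10) = 20
Clamp to [0, 100] → 20
= HSL(107°, 20%, 70%)


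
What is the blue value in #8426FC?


Color: #8426FC
R = 84 = 132
G = 26 = 38
B = FC = 252
Blue = 252


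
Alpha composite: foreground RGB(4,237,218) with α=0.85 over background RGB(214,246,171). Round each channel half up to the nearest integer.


C = α×F + (1-α)×B, with 1-α = 0.15
R: 0.85×4 + 0.15×214 = 3.40 + 32.10 = 35.50 → 36
G: 0.85×237 + 0.15×246 = 201.45 + 36.90 = 238.35 → 238
B: 0.85×218 + 0.15×171 = 185.30 + 25.65 = 210.95 → 211
= RGB(36, 238, 211)


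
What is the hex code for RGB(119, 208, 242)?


R = 119 → 77 (hex)
G = 208 → D0 (hex)
B = 242 → F2 (hex)
Hex = #77D0F2


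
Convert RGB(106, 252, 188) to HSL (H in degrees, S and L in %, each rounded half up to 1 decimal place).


Normalize: R'=106/255≈0.4157, G'=252/255≈0.9882, B'=188/255≈0.7373
Max=252/255, Min=106/255, Δ=Max-Min=146/255
L = (Max+Min)/2 = (252+106)/510 = 358/510 = 0.70196… → L = 70.2%
L > 0.5 → S = Δ/(2-Max-Min) = 146/(510-252-106) = 146/152 = 0.96052… → S = 96.1%
(the 1/255 factors cancel in S and H, so raw channel differences can be used)
Max is G' → H = 60 × ((B-R)/Δ + 2) = 60 × ((188-106)/146 + 2)
  82/146 + 2 = 0.5616… + 2 = 2.5616…
  H = 60 × 2.5616… = 153.698…° → H = 153.7°
= HSL(153.7°, 96.1%, 70.2%)


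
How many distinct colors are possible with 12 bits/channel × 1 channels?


Total bits = 12 bits/channel × 1 channels = 12 bits
Distinct colors = 2^12
= 4,096 colors


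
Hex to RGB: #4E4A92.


4E → 78 (R)
4A → 74 (G)
92 → 146 (B)
= RGB(78, 74, 146)


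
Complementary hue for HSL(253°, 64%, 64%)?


Complement = opposite side of color wheel = hue + 180°
H' = (253 + 180) mod 360 = 73°
S and L unchanged.
= HSL(73°, 64%, 64%)


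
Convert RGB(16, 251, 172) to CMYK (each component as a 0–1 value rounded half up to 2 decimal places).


R'=16/255≈0.0627, G'=251/255≈0.9843, B'=172/255≈0.6745
K = 1 - max(R',G',B') = 1 - 251/255 = 4/255 = 0.01568… → 0.02
(1-R'-K)/(1-K) simplifies to (max-R)/max with max = 251:
C = (251-16)/251 = 235/251 = 0.93625… → 0.94
M = (251-251)/251 = 0/251 = 0 → 0.00
Y = (251-172)/251 = 79/251 = 0.31474… → 0.31
= CMYK(0.94, 0.00, 0.31, 0.02)


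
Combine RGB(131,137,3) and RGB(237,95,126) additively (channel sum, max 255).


Additive: each channel = min(255, C₁+C₂)
R: 131+237 = 368 → 255
G: 137+95 = 232 → 232
B: 3+126 = 129 → 129
= RGB(255, 232, 129)


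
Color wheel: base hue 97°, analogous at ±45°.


Base hue: 97°
Left analog: (97 - 45) mod 360 = 52°
Right analog: (97 + 45) mod 360 = 142°
Analogous hues = 52° and 142°


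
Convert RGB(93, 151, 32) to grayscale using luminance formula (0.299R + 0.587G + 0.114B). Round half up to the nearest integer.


Gray = 0.299×R + 0.587×G + 0.114×B
Gray = 0.299×93 + 0.587×151 + 0.114×32
Gray = 27.807 + 88.637 + 3.648
Gray = 120.092 → round half up → 120
Gray = 120


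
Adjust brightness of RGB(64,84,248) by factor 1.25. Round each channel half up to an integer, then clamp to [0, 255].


Multiply each channel by 1.25, round half up, clamp to [0, 255]
R: 64×1.25 = 80
G: 84×1.25 = 105
B: 248×1.25 = 310 → clamp → 255
= RGB(80, 105, 255)


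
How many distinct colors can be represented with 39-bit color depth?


Colors = 2^bits = 2^39
= 549,755,813,888 colors


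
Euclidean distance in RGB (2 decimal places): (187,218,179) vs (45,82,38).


d = √[(R₁-R₂)² + (G₁-G₂)² + (B₁-B₂)²]
d = √[(187-45)² + (218-82)² + (179-38)²]
d = √[20164 + 18496 + 19881]
d = √58541
d ≈ 241.95


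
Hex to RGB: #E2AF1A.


E2 → 226 (R)
AF → 175 (G)
1A → 26 (B)
= RGB(226, 175, 26)


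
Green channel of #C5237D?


Color: #C5237D
R = C5 = 197
G = 23 = 35
B = 7D = 125
Green = 35


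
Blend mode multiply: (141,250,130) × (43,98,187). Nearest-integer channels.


Multiply: C = A×B/255, rounded to nearest integer
R: 141×43/255 = 6063/255 ≈ 23.776 → 24
G: 250×98/255 = 24500/255 ≈ 96.078 → 96
B: 130×187/255 = 24310/255 ≈ 95.333 → 95
= RGB(24, 96, 95)


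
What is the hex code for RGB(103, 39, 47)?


R = 103 → 67 (hex)
G = 39 → 27 (hex)
B = 47 → 2F (hex)
Hex = #67272F


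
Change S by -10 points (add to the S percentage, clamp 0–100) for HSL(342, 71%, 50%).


Original S = 71%
Adjustment = -10 percentage points
New S = 71 + (-10) = 61
Clamp to [0, 100] → 61
= HSL(342°, 61%, 50%)


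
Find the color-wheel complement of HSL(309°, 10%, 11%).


Complement = opposite side of color wheel = hue + 180°
H' = (309 + 180) mod 360 = 129°
S and L unchanged.
= HSL(129°, 10%, 11%)


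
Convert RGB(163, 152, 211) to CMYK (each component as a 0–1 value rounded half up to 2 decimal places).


R'=163/255≈0.6392, G'=152/255≈0.5961, B'=211/255≈0.8275
K = 1 - max(R',G',B') = 1 - 211/255 = 44/255 = 0.17254… → 0.17
(1-R'-K)/(1-K) simplifies to (max-R)/max with max = 211:
C = (211-163)/211 = 48/211 = 0.22748… → 0.23
M = (211-152)/211 = 59/211 = 0.27962… → 0.28
Y = (211-211)/211 = 0/211 = 0 → 0.00
= CMYK(0.23, 0.28, 0.00, 0.17)


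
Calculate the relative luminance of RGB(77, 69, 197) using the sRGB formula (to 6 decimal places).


Linearize each channel (sRGB transfer function): c = v/255; c_lin = c/12.92 if c ≤ 0.04045, else ((c+0.055)/1.055)^2.4
  R: 77/255 ≈ 0.301961 > 0.04045 → ((0.301961+0.055)/1.055)^2.4 ≈ 0.074214
  G: 69/255 ≈ 0.270588 > 0.04045 → ((0.270588+0.055)/1.055)^2.4 ≈ 0.059511
  B: 197/255 ≈ 0.772549 > 0.04045 → ((0.772549+0.055)/1.055)^2.4 ≈ 0.558340
R_lin = 0.074214, G_lin = 0.059511, B_lin = 0.558340
L = 0.2126×R + 0.7152×G + 0.0722×B
L = 0.2126×0.074214 + 0.7152×0.059511 + 0.0722×0.558340
L ≈ 0.098652


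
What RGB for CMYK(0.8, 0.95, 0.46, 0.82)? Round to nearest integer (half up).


R = 255 × (1-C) × (1-K) = 255 × 0.20 × 0.18 = 9.18 → 9
G = 255 × (1-M) × (1-K) = 255 × 0.05 × 0.18 = 2.295 → 2
B = 255 × (1-Y) × (1-K) = 255 × 0.54 × 0.18 = 24.786 → 25
= RGB(9, 2, 25)


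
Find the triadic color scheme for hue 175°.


Triadic: equally spaced at 120° intervals
H1 = 175°
H2 = (175 + 120) mod 360 = 295°
H3 = (175 + 240) mod 360 = 55°
Triadic = 175°, 295°, 55°


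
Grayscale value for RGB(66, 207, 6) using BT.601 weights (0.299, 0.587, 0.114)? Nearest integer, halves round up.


Gray = 0.299×R + 0.587×G + 0.114×B
Gray = 0.299×66 + 0.587×207 + 0.114×6
Gray = 19.734 + 121.509 + 0.684
Gray = 141.927 → round half up → 142
Gray = 142


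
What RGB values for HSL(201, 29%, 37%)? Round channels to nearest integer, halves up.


H=201°, S=0.29, L=0.37
C = (1-|2L-1|)×S = (1-|-0.26|)×0.29 = 0.2146
H' = H/60 = 201/60 ≈ 3.3500; X = C×(1-|H' mod 2 - 1|) = 0.13949
m = L - C/2 = 0.37 - 0.1073 = 0.2627
Sector ⌊H'⌋ = 3 → (R',G',B') = (0.0, 0.13949, 0.2146)
RGB = ((R'+m)×255, (G'+m)×255, (B'+m)×255) = (66.9885, 102.55845, 121.7115)
Round half up → RGB(67, 103, 122)


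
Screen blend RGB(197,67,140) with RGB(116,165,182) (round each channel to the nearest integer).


Screen: C = 255 - (255-A)×(255-B)/255, rounded to nearest integer
R: 255 - (255-197)×(255-116)/255 = 255 - 8062/255 ≈ 255 - 31.616 = 223.384 → 223
G: 255 - (255-67)×(255-165)/255 = 255 - 16920/255 ≈ 255 - 66.353 = 188.647 → 189
B: 255 - (255-140)×(255-182)/255 = 255 - 8395/255 ≈ 255 - 32.922 = 222.078 → 222
= RGB(223, 189, 222)


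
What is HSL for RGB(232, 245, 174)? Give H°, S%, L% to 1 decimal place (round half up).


Normalize: R'=232/255≈0.9098, G'=245/255≈0.9608, B'=174/255≈0.6824
Max=245/255, Min=174/255, Δ=Max-Min=71/255
L = (Max+Min)/2 = (245+174)/510 = 419/510 = 0.82156… → L = 82.2%
L > 0.5 → S = Δ/(2-Max-Min) = 71/(510-245-174) = 71/91 = 0.78021… → S = 78.0%
(the 1/255 factors cancel in S and H, so raw channel differences can be used)
Max is G' → H = 60 × ((B-R)/Δ + 2) = 60 × ((174-232)/71 + 2)
  -58/71 + 2 = -0.8169… + 2 = 1.1830…
  H = 60 × 1.1830… = 70.985…° → H = 71.0°
= HSL(71.0°, 78.0%, 82.2%)


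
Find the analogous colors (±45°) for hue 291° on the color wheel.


Base hue: 291°
Left analog: (291 - 45) mod 360 = 246°
Right analog: (291 + 45) mod 360 = 336°
Analogous hues = 246° and 336°


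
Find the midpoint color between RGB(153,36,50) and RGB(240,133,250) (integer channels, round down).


Midpoint: each channel = ⌊(C₁+C₂)/2⌋
R: ⌊(153+240)/2⌋ = 196
G: ⌊(36+133)/2⌋ = 84
B: ⌊(50+250)/2⌋ = 150
= RGB(196, 84, 150)


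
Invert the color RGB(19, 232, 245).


Invert: (255-R, 255-G, 255-B)
R: 255-19 = 236
G: 255-232 = 23
B: 255-245 = 10
= RGB(236, 23, 10)


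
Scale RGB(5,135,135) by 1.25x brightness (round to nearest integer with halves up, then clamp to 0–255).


Multiply each channel by 1.25, round half up, clamp to [0, 255]
R: 5×1.25 = 6.25 → round → 6
G: 135×1.25 = 168.75 → round → 169
B: 135×1.25 = 168.75 → round → 169
= RGB(6, 169, 169)


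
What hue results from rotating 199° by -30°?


New hue = (H + rotation) mod 360
New hue = (199 -30) mod 360
= 169 mod 360
= 169°


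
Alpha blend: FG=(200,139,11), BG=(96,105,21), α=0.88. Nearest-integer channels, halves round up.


C = α×F + (1-α)×B, with 1-α = 0.12
R: 0.88×200 + 0.12×96 = 176.00 + 11.52 = 187.52 → 188
G: 0.88×139 + 0.12×105 = 122.32 + 12.60 = 134.92 → 135
B: 0.88×11 + 0.12×21 = 9.68 + 2.52 = 12.20 → 12
= RGB(188, 135, 12)


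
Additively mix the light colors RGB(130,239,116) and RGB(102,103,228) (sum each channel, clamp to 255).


Additive: each channel = min(255, C₁+C₂)
R: 130+102 = 232 → 232
G: 239+103 = 342 → 255
B: 116+228 = 344 → 255
= RGB(232, 255, 255)


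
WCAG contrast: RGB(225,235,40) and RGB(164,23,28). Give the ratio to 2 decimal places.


Linearize each sRGB channel c=v/255: c/12.92 if c ≤ 0.04045 else ((c+0.055)/1.055)^2.4
L = 0.2126×R_lin + 0.7152×G_lin + 0.0722×B_lin
Color 1 (225,235,40):
  R=225: 225/255≈0.8824 > 0.04045 → ((0.8824+0.055)/1.055)^2.4 ≈ 0.75294
  G=235: 235/255≈0.9216 > 0.04045 → ((0.9216+0.055)/1.055)^2.4 ≈ 0.83077
  B=40: 40/255≈0.1569 > 0.04045 → ((0.1569+0.055)/1.055)^2.4 ≈ 0.02122
  L1 = 0.2126×0.75294 + 0.7152×0.83077 + 0.0722×0.02122 ≈ 0.75577
Color 2 (164,23,28):
  R=164: 164/255≈0.6431 > 0.04045 → ((0.6431+0.055)/1.055)^2.4 ≈ 0.37124
  G=23: 23/255≈0.0902 > 0.04045 → ((0.0902+0.055)/1.055)^2.4 ≈ 0.00857
  B=28: 28/255≈0.1098 > 0.04045 → ((0.1098+0.055)/1.055)^2.4 ≈ 0.01161
  L2 = 0.2126×0.37124 + 0.7152×0.00857 + 0.0722×0.01161 ≈ 0.08589
Lighter = 0.75577, Darker = 0.08589
Ratio = (L_lighter + 0.05) / (L_darker + 0.05)
Ratio = (0.75577 + 0.05) / (0.08589 + 0.05) = 0.80577 / 0.13589 ≈ 5.9295
Ratio ≈ 5.93:1


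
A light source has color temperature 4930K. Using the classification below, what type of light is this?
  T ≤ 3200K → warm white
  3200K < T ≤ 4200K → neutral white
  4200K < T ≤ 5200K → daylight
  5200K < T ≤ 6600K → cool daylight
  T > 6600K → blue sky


Temperature: 4930K
4200K < 4930K ≤ 5200K → daylight
Classification: daylight


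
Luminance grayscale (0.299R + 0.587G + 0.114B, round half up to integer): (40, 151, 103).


Gray = 0.299×R + 0.587×G + 0.114×B
Gray = 0.299×40 + 0.587×151 + 0.114×103
Gray = 11.960 + 88.637 + 11.742
Gray = 112.339 → round half up → 112
Gray = 112


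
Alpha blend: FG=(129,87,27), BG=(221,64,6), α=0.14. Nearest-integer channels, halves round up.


C = α×F + (1-α)×B, with 1-α = 0.86
R: 0.14×129 + 0.86×221 = 18.06 + 190.06 = 208.12 → 208
G: 0.14×87 + 0.86×64 = 12.18 + 55.04 = 67.22 → 67
B: 0.14×27 + 0.86×6 = 3.78 + 5.16 = 8.94 → 9
= RGB(208, 67, 9)
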